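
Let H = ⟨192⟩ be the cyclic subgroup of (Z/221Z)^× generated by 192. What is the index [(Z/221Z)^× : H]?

ord(192) | φ(221) = φ(13·17) = (13−1)·(17−1) = 12·16 = 192 = 2^6 · 3.
Divisors of 192: 1, 2, 3, 4, 6, 8, 12, 16, 24, 32, 48, 64, 96, 192.
Check 192^d mod 221 for each divisor in increasing order:
192^1 ≡ 192 (mod 221)
192^2 ≡ 178 (mod 221)
192^3 ≡ 142 (mod 221)
192^4 ≡ 81 (mod 221)
192^6 ≡ 53 (mod 221)
192^8 ≡ 152 (mod 221)
192^12 ≡ 157 (mod 221)
192^16 ≡ 120 (mod 221)
192^24 ≡ 118 (mod 221)
192^32 ≡ 35 (mod 221)
192^48 ≡ 1 (mod 221) ✓
The order of 192 is 48, so the subgroup it generates has 48 elements.
The index is φ(221) / ord(192) = 192 / 48 = 4.

4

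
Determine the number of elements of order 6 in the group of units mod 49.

2

φ(49) = φ(7^2) = 7·(7−1) = 42 = 2 · 3 · 7.
(Z/49Z)^× is cyclic (|G| = 42); a cyclic group of order m has exactly φ(d) elements of each order d | m, and none otherwise.
6 = 2 · 3 divides 42, and φ(6) = 2.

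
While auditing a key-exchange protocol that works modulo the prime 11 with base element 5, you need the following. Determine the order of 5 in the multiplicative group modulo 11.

5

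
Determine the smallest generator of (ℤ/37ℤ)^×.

2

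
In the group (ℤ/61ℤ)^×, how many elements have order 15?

φ(61) = 61 − 1 = 60 = 2^2 · 3 · 5.
(Z/61Z)^× is cyclic (|G| = 60); a cyclic group of order m has exactly φ(d) elements of each order d | m, and none otherwise.
15 = 3 · 5 divides 60, and φ(15) = 8.

8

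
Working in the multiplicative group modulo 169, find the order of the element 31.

By Lagrange's theorem, ord_169(31) divides φ(169) = φ(13^2) = 13·(13−1) = 156 = 2^2 · 3 · 13.
Divisors of 156: 1, 2, 3, 4, 6, 12, 13, 26, 39, 52, 78, 156.
Compute 31^d (mod 169) for the divisors d until we hit 1:
31^1 ≡ 31 (mod 169)
31^2 ≡ 116 (mod 169)
31^3 ≡ 47 (mod 169)
31^4 ≡ 105 (mod 169)
31^6 ≡ 12 (mod 169)
31^12 ≡ 144 (mod 169)
31^13 ≡ 70 (mod 169)
31^26 ≡ 168 (mod 169)
31^39 ≡ 99 (mod 169)
31^52 ≡ 1 (mod 169) ✓
Therefore the multiplicative order of 31 modulo 169 is 52.

52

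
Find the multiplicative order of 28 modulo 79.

78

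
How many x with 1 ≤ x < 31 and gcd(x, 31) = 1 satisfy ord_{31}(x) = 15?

8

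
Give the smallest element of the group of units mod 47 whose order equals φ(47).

5

φ(47) = 47 − 1 = 46 = 2 · 23.
g is a primitive root iff g^(46/q) ≢ 1 (mod 47) for each prime q ∈ {2, 23}.
g = 2: 2^23 ≡ 1 — hits 1, so not a primitive root.
g = 3: 3^23 ≡ 1 — hits 1, so not a primitive root.
g = 4: 4^23 ≡ 1 — hits 1, so not a primitive root.
g = 5: 5^23 ≡ 46; 5^2 ≡ 25 — none is 1, so 5 is a primitive root.
Hence the least primitive root of 47 is 5.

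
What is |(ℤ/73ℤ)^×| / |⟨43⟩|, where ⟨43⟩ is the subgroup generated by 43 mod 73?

3

By Lagrange's theorem, ord_73(43) divides φ(73) = 73 − 1 = 72 = 2^3 · 3^2.
Divisors of 72: 1, 2, 3, 4, 6, 8, 9, 12, 18, 24, 36, 72.
Compute 43^d (mod 73) for the divisors d until we hit 1:
43^1 ≡ 43 (mod 73)
43^2 ≡ 24 (mod 73)
43^3 ≡ 10 (mod 73)
43^4 ≡ 65 (mod 73)
43^6 ≡ 27 (mod 73)
43^8 ≡ 64 (mod 73)
43^9 ≡ 51 (mod 73)
43^12 ≡ 72 (mod 73)
43^18 ≡ 46 (mod 73)
43^24 ≡ 1 (mod 73) ✓
The order of 43 is 24, so the subgroup it generates has 24 elements.
The index is φ(73) / ord(43) = 72 / 24 = 3.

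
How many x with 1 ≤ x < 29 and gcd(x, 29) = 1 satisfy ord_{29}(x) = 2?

1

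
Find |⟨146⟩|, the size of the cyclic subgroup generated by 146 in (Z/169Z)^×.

3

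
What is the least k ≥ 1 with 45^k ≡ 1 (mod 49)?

42

The order of 45 must divide φ(49) = φ(7^2) = 7·(7−1) = 42 = 2 · 3 · 7.
Divisors of 42: 1, 2, 3, 6, 7, 14, 21, 42.
Check 45^d mod 49 for each divisor in increasing order:
45^1 ≡ 45
45^2 ≡ 16
45^3 ≡ 34
45^6 ≡ 29
45^7 ≡ 31
45^14 ≡ 30
45^21 ≡ 48
45^42 ≡ 1
Hence ord(45) = 42.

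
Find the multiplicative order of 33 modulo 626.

26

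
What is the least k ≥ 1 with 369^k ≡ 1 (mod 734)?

183

The order of 369 must divide φ(734) = φ(2)·φ(367) = 1·366 = 366 = 2 · 3 · 61.
Divisors of 366: 1, 2, 3, 6, 61, 122, 183, 366.
Evaluate successive powers at the divisors of 366:
369^1 ≡ 369 (mod 734)
369^2 ≡ 371 (mod 734)
369^3 ≡ 375 (mod 734)
369^6 ≡ 431 (mod 734)
369^61 ≡ 83 (mod 734)
369^122 ≡ 283 (mod 734)
369^183 ≡ 1 (mod 734) ✓
Hence ord(369) = 183.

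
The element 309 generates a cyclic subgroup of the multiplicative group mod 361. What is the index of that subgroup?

ord(309) | φ(361) = φ(19^2) = 19·(19−1) = 342 = 2 · 3^2 · 19.
Divisors of 342: 1, 2, 3, 6, 9, 18, 19, 38, 57, 114, 171, 342.
Test each divisor d:
309^1 ≡ 309
309^2 ≡ 177
309^3 ≡ 182
309^6 ≡ 273
309^9 ≡ 229
309^18 ≡ 96
309^19 ≡ 62
309^38 ≡ 234
309^57 ≡ 68
309^114 ≡ 292
309^171 ≡ 1
So ord_361(309) = 171, hence |⟨309⟩| = 171.
[(Z/361Z)^× : ⟨309⟩] = 342/171 = 2.

2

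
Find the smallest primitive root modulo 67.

2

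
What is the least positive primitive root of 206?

φ(206) = φ(2)·φ(103) = 1·102 = 102 = 2 · 3 · 17.
g is a primitive root iff g^(102/q) ≢ 1 (mod 206) for each prime q ∈ {2, 3, 17}.
g = 2: gcd(2, 206) = 2 > 1, not a unit — skip.
g = 3: 3^51 ≡ 205; 3^34 ≡ 1 — hits 1, so not a primitive root.
g = 4: gcd(4, 206) = 2 > 1, not a unit — skip.
g = 5: 5^51 ≡ 205; 5^34 ≡ 159; 5^6 ≡ 175 — none is 1, so 5 is a primitive root.
The smallest primitive root modulo 206 is 5.

5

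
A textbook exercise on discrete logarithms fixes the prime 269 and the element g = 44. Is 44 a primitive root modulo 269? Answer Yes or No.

No

φ(269) = 269 − 1 = 268 = 2^2 · 67.
Test 44^(268/q) mod 269 for each prime factor q of 268:
44^134 ≡ 1 (mod 269)  [q = 2: ≡ 1 ✗]
44^4 ≡ 119 (mod 269)  [q = 67: ≢ 1 ✓]
44^134 ≡ 1 shows ord(44) | 134, strictly less than φ(269); not a primitive root.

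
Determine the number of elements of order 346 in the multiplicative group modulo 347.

φ(347) = 347 − 1 = 346 = 2 · 173.
(Z/347Z)^× is cyclic (|G| = 346); a cyclic group of order m has exactly φ(d) elements of each order d | m, and none otherwise.
346 = 2 · 173 divides 346, and φ(346) = 172.

172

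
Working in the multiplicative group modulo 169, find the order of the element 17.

Since 17 ∈ (Z/169Z)^×, its order divides φ(169) = φ(13^2) = 13·(13−1) = 156 = 2^2 · 3 · 13.
Divisors of 156: 1, 2, 3, 4, 6, 12, 13, 26, 39, 52, 78, 156.
Test each divisor d:
17^1 ≡ 17 (mod 169)
17^2 ≡ 120 (mod 169)
17^3 ≡ 12 (mod 169)
17^4 ≡ 35 (mod 169)
17^6 ≡ 144 (mod 169)
17^12 ≡ 118 (mod 169)
17^13 ≡ 147 (mod 169)
17^26 ≡ 146 (mod 169)
17^39 ≡ 168 (mod 169)
17^52 ≡ 22 (mod 169)
17^78 ≡ 1 (mod 169) ✓
Hence ord(17) = 78.

78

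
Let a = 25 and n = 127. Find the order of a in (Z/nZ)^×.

21

By Lagrange's theorem, ord_127(25) divides φ(127) = 127 − 1 = 126 = 2 · 3^2 · 7.
Divisors of 126: 1, 2, 3, 6, 7, 9, 14, 18, 21, 42, 63, 126.
Test each divisor d:
25^1 ≡ 25
25^2 ≡ 117
25^3 ≡ 4
25^6 ≡ 16
25^7 ≡ 19
25^9 ≡ 64
25^14 ≡ 107
25^18 ≡ 32
25^21 ≡ 1
Therefore the multiplicative order of 25 modulo 127 is 21.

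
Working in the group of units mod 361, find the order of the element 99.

The order of 99 must divide φ(361) = φ(19^2) = 19·(19−1) = 342 = 2 · 3^2 · 19.
Divisors of 342: 1, 2, 3, 6, 9, 18, 19, 38, 57, 114, 171, 342.
Test each divisor d:
99^1 ≡ 99 (mod 361)
99^2 ≡ 54 (mod 361)
99^3 ≡ 292 (mod 361)
99^6 ≡ 68 (mod 361)
99^9 ≡ 1 (mod 361) ✓
The smallest such exponent is 9, so the order of 99 is 9.

9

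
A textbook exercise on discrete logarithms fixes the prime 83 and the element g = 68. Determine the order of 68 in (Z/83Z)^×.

The order of 68 must divide φ(83) = 83 − 1 = 82 = 2 · 41.
Divisors of 82: 1, 2, 41, 82.
Test each divisor d:
68^1 ≡ 68
68^2 ≡ 59
68^41 ≡ 1
Therefore the multiplicative order of 68 modulo 83 is 41.

41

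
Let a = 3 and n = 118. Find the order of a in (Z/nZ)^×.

29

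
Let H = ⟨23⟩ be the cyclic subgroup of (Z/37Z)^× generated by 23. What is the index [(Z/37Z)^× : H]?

ord(23) | φ(37) = 37 − 1 = 36 = 2^2 · 3^2.
Divisors of 36: 1, 2, 3, 4, 6, 9, 12, 18, 36.
Check 23^d mod 37 for each divisor in increasing order:
23^1 ≡ 23 (mod 37)
23^2 ≡ 11 (mod 37)
23^3 ≡ 31 (mod 37)
23^4 ≡ 10 (mod 37)
23^6 ≡ 36 (mod 37)
23^9 ≡ 6 (mod 37)
23^12 ≡ 1 (mod 37) ✓
Thus |⟨23⟩| = ord(23) = 12.
Index = |(Z/37Z)^×| / |⟨23⟩| = 36 / 12 = 3.

3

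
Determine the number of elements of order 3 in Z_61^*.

2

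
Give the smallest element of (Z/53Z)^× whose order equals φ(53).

2

φ(53) = 53 − 1 = 52 = 2^2 · 13.
Test candidates g = 2, 3, … against the prime factors q ∈ {2, 13} of φ(53): g is a generator iff g^(52/q) ≢ 1 for every such q.
g = 2: 2^26 ≡ 52; 2^4 ≡ 16 — none is 1, so 2 is a primitive root.
So 2 is the smallest generator of (Z/53Z)^×.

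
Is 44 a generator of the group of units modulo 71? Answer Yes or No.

Yes

φ(71) = 71 − 1 = 70 = 2 · 5 · 7.
It suffices to check that the order of 44 is not a proper divisor of 70: compute 44^(70/q) for q ∈ {2, 5, 7}.
44^35 ≡ 70 (mod 71)  [q = 2: ≢ 1 ✓]
44^14 ≡ 57 (mod 71)  [q = 5: ≢ 1 ✓]
44^10 ≡ 45 (mod 71)  [q = 7: ≢ 1 ✓]
Every test exponent gives a nontrivial residue, hence 44 generates the full group.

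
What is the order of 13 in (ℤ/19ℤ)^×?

18

ord(13) | φ(19) = 19 − 1 = 18 = 2 · 3^2.
Divisors of 18: 1, 2, 3, 6, 9, 18.
Compute 13^d (mod 19) for the divisors d until we hit 1:
13^1 ≡ 13 (mod 19)
13^2 ≡ 17 (mod 19)
13^3 ≡ 12 (mod 19)
13^6 ≡ 11 (mod 19)
13^9 ≡ 18 (mod 19)
13^18 ≡ 1 (mod 19) ✓
The smallest such exponent is 18, so the order of 13 is 18.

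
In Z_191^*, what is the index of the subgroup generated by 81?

By Lagrange's theorem, ord_191(81) divides φ(191) = 191 − 1 = 190 = 2 · 5 · 19.
Divisors of 190: 1, 2, 5, 10, 19, 38, 95, 190.
Check 81^d mod 191 for each divisor in increasing order:
81^1 ≡ 81 (mod 191)
81^2 ≡ 67 (mod 191)
81^5 ≡ 136 (mod 191)
81^10 ≡ 160 (mod 191)
81^19 ≡ 184 (mod 191)
81^38 ≡ 49 (mod 191)
81^95 ≡ 1 (mod 191) ✓
So ord_191(81) = 95, hence |⟨81⟩| = 95.
[(Z/191Z)^× : ⟨81⟩] = 190/95 = 2.

2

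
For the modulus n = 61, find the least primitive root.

φ(61) = 61 − 1 = 60 = 2^2 · 3 · 5.
g is a primitive root iff g^(60/q) ≢ 1 (mod 61) for each prime q ∈ {2, 3, 5}.
g = 2: 2^30 ≡ 60; 2^20 ≡ 47; 2^12 ≡ 9 — none is 1, so 2 is a primitive root.
The smallest primitive root modulo 61 is 2.

2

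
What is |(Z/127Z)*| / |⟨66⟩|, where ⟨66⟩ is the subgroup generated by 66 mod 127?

3

By Lagrange's theorem, ord_127(66) divides φ(127) = 127 − 1 = 126 = 2 · 3^2 · 7.
Divisors of 126: 1, 2, 3, 6, 7, 9, 14, 18, 21, 42, 63, 126.
Evaluate successive powers at the divisors of 126:
66^1 ≡ 66 (mod 127)
66^2 ≡ 38 (mod 127)
66^3 ≡ 95 (mod 127)
66^6 ≡ 8 (mod 127)
66^7 ≡ 20 (mod 127)
66^9 ≡ 125 (mod 127)
66^14 ≡ 19 (mod 127)
66^18 ≡ 4 (mod 127)
66^21 ≡ 126 (mod 127)
66^42 ≡ 1 (mod 127) ✓
Thus |⟨66⟩| = ord(66) = 42.
Index = |(Z/127Z)^×| / |⟨66⟩| = 126 / 42 = 3.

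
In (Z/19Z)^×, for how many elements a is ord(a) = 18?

φ(19) = 19 − 1 = 18 = 2 · 3^2.
Since (Z/19Z)^× is cyclic of order 18, the number of elements of order d is φ(d) when d | 18 and 0 otherwise.
18 = 2 · 3^2 divides 18, and φ(18) = 6.

6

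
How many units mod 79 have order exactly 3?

φ(79) = 79 − 1 = 78 = 2 · 3 · 13.
(Z/79Z)^× is cyclic (|G| = 78); a cyclic group of order m has exactly φ(d) elements of each order d | m, and none otherwise.
3 | 78, and φ(3) = 3 − 1 = 2.

2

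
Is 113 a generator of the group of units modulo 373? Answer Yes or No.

No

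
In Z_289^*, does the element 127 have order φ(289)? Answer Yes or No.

φ(289) = φ(17^2) = 17·(17−1) = 272 = 2^4 · 17.
127 is a primitive root mod 289 iff 127^(φ(289)/q) ≢ 1 for every prime q | φ(289), i.e. q ∈ {2, 17}.
127^136 ≡ 1 (mod 289)  [q = 2: ≡ 1 ✗]
127^16 ≡ 35 (mod 289)  [q = 17: ≢ 1 ✓]
Since 127^136 ≡ 1, the order of 127 divides 136 < 272, so 127 is not a primitive root.

No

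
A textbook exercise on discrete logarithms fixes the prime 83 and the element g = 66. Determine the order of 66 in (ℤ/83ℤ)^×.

82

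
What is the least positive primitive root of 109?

φ(109) = 109 − 1 = 108 = 2^2 · 3^3.
Test candidates g = 2, 3, … against the prime factors q ∈ {2, 3} of φ(109): g is a generator iff g^(108/q) ≢ 1 for every such q.
g = 2: 2^54 ≡ 108; 2^36 ≡ 1 — hits 1, so not a primitive root.
g = 3: 3^54 ≡ 1 — hits 1, so not a primitive root.
g = 4: 4^54 ≡ 1 — hits 1, so not a primitive root.
g = 5: 5^54 ≡ 1 — hits 1, so not a primitive root.
g = 6: 6^54 ≡ 108; 6^36 ≡ 63 — none is 1, so 6 is a primitive root.
The smallest primitive root modulo 109 is 6.

6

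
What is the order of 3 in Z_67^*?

22

By Lagrange's theorem, ord_67(3) divides φ(67) = 67 − 1 = 66 = 2 · 3 · 11.
Divisors of 66: 1, 2, 3, 6, 11, 22, 33, 66.
Evaluate successive powers at the divisors of 66:
3^1 ≡ 3
3^2 ≡ 9
3^3 ≡ 27
3^6 ≡ 59
3^11 ≡ 66
3^22 ≡ 1
The smallest such exponent is 22, so the order of 3 is 22.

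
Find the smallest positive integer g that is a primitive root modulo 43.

φ(43) = 43 − 1 = 42 = 2 · 3 · 7.
g is a primitive root iff g^(42/q) ≢ 1 (mod 43) for each prime q ∈ {2, 3, 7}.
g = 2: 2^21 ≡ 42; 2^14 ≡ 1 — hits 1, so not a primitive root.
g = 3: 3^21 ≡ 42; 3^14 ≡ 36; 3^6 ≡ 41 — none is 1, so 3 is a primitive root.
Hence the least primitive root of 43 is 3.

3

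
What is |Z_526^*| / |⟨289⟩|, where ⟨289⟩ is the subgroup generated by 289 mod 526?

2

The order of 289 must divide φ(526) = φ(2)·φ(263) = 1·262 = 262 = 2 · 131.
Divisors of 262: 1, 2, 131, 262.
Evaluate successive powers at the divisors of 262:
289^1 ≡ 289 (mod 526)
289^2 ≡ 413 (mod 526)
289^131 ≡ 1 (mod 526) ✓
Thus |⟨289⟩| = ord(289) = 131.
Index = |(Z/526Z)^×| / |⟨289⟩| = 262 / 131 = 2.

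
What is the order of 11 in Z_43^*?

7

By Lagrange's theorem, ord_43(11) divides φ(43) = 43 − 1 = 42 = 2 · 3 · 7.
Divisors of 42: 1, 2, 3, 6, 7, 14, 21, 42.
Compute 11^d (mod 43) for the divisors d until we hit 1:
11^1 ≡ 11
11^2 ≡ 35
11^3 ≡ 41
11^6 ≡ 4
11^7 ≡ 1
The smallest such exponent is 7, so the order of 11 is 7.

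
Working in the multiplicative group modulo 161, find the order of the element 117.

The order of 117 must divide φ(161) = φ(7·23) = (7−1)·(23−1) = 6·22 = 132 = 2^2 · 3 · 11.
Divisors of 132: 1, 2, 3, 4, 6, 11, 12, 22, 33, 44, 66, 132.
Compute 117^d (mod 161) for the divisors d until we hit 1:
117^1 ≡ 117 (mod 161)
117^2 ≡ 4 (mod 161)
117^3 ≡ 146 (mod 161)
117^4 ≡ 16 (mod 161)
117^6 ≡ 64 (mod 161)
117^11 ≡ 24 (mod 161)
117^12 ≡ 71 (mod 161)
117^22 ≡ 93 (mod 161)
117^33 ≡ 139 (mod 161)
117^44 ≡ 116 (mod 161)
117^66 ≡ 1 (mod 161) ✓
Hence ord(117) = 66.

66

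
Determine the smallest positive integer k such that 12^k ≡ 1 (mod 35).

12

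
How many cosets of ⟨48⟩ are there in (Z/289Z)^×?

By Lagrange's theorem, ord_289(48) divides φ(289) = φ(17^2) = 17·(17−1) = 272 = 2^4 · 17.
Divisors of 272: 1, 2, 4, 8, 16, 17, 34, 68, 136, 272.
Compute 48^d (mod 289) for the divisors d until we hit 1:
48^1 ≡ 48
48^2 ≡ 281
48^4 ≡ 64
48^8 ≡ 50
48^16 ≡ 188
48^17 ≡ 65
48^34 ≡ 179
48^68 ≡ 251
48^136 ≡ 288
48^272 ≡ 1
So ord_289(48) = 272, hence |⟨48⟩| = 272.
The index is φ(289) / ord(48) = 272 / 272 = 1.

1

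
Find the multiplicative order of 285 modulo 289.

ord(285) | φ(289) = φ(17^2) = 17·(17−1) = 272 = 2^4 · 17.
Divisors of 272: 1, 2, 4, 8, 16, 17, 34, 68, 136, 272.
Check 285^d mod 289 for each divisor in increasing order:
285^1 ≡ 285 (mod 289)
285^2 ≡ 16 (mod 289)
285^4 ≡ 256 (mod 289)
285^8 ≡ 222 (mod 289)
285^16 ≡ 154 (mod 289)
285^17 ≡ 251 (mod 289)
285^34 ≡ 288 (mod 289)
285^68 ≡ 1 (mod 289) ✓
Therefore the multiplicative order of 285 modulo 289 is 68.

68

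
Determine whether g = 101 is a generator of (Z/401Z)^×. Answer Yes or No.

φ(401) = 401 − 1 = 400 = 2^4 · 5^2.
It suffices to check that the order of 101 is not a proper divisor of 400: compute 101^(400/q) for q ∈ {2, 5}.
101^200 ≡ 400 (mod 401)  [q = 2: ≢ 1 ✓]
101^80 ≡ 39 (mod 401)  [q = 5: ≢ 1 ✓]
Every test exponent gives a nontrivial residue, hence 101 generates the full group.

Yes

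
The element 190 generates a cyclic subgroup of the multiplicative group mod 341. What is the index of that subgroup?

60

The order of 190 must divide φ(341) = φ(11·31) = (11−1)·(31−1) = 10·30 = 300 = 2^2 · 3 · 5^2.
Divisors of 300: 1, 2, 3, 4, 5, 6, 10, 12, 15, 20, 25, 30, 50, 60, 75, 100, 150, 300.
Test each divisor d:
190^1 ≡ 190
190^2 ≡ 295
190^3 ≡ 126
190^4 ≡ 70
190^5 ≡ 1
Thus |⟨190⟩| = ord(190) = 5.
[(Z/341Z)^× : ⟨190⟩] = 300/5 = 60.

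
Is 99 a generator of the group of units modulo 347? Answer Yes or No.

φ(347) = 347 − 1 = 346 = 2 · 173.
An element g generates (Z/347Z)^× iff g^(346/q) ≢ 1 (mod 347) for each prime q ∈ {2, 173}.
99^173 ≡ 1 (mod 347)  [q = 2: ≡ 1 ✗]
99^2 ≡ 85 (mod 347)  [q = 173: ≢ 1 ✓]
Since 99^173 ≡ 1, the order of 99 divides 173 < 346, so 99 is not a primitive root.

No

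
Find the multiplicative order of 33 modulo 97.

8

Since 33 ∈ (Z/97Z)^×, its order divides φ(97) = 97 − 1 = 96 = 2^5 · 3.
Divisors of 96: 1, 2, 3, 4, 6, 8, 12, 16, 24, 32, 48, 96.
Check 33^d mod 97 for each divisor in increasing order:
33^1 ≡ 33
33^2 ≡ 22
33^3 ≡ 47
33^4 ≡ 96
33^6 ≡ 75
33^8 ≡ 1
Hence ord(33) = 8.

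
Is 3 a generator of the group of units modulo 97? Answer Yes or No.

No

φ(97) = 97 − 1 = 96 = 2^5 · 3.
An element g generates (Z/97Z)^× iff g^(96/q) ≢ 1 (mod 97) for each prime q ∈ {2, 3}.
3^48 ≡ 1 (mod 97)  [q = 2: ≡ 1 ✗]
3^32 ≡ 35 (mod 97)  [q = 3: ≢ 1 ✓]
3^48 ≡ 1 shows ord(3) | 48, strictly less than φ(97); not a primitive root.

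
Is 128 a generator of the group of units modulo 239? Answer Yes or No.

No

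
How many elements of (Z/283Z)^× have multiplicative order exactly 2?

1

φ(283) = 283 − 1 = 282 = 2 · 3 · 47.
(Z/283Z)^× is cyclic (|G| = 282); a cyclic group of order m has exactly φ(d) elements of each order d | m, and none otherwise.
2 | 282, and φ(2) = 2 − 1 = 1.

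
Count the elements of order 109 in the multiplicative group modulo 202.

0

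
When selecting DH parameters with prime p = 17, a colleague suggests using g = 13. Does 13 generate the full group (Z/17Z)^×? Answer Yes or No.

φ(17) = 17 − 1 = 16 = 2^4.
Test 13^(16/q) mod 17 for each prime factor q of 16:
13^8 ≡ 1 (mod 17)  [q = 2: ≡ 1 ✗]
13^8 ≡ 1 shows ord(13) | 8, strictly less than φ(17); not a primitive root.

No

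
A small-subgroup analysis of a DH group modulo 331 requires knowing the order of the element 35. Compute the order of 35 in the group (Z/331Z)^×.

Since 35 ∈ (Z/331Z)^×, its order divides φ(331) = 331 − 1 = 330 = 2 · 3 · 5 · 11.
Divisors of 330: 1, 2, 3, 5, 6, 10, 11, 15, 22, 30, 33, 55, 66, 110, 165, 330.
Evaluate successive powers at the divisors of 330:
35^1 ≡ 35
35^2 ≡ 232
35^3 ≡ 176
35^5 ≡ 119
35^6 ≡ 193
35^10 ≡ 259
35^11 ≡ 128
35^15 ≡ 38
35^22 ≡ 165
35^30 ≡ 120
35^33 ≡ 267
35^55 ≡ 32
35^66 ≡ 124
35^110 ≡ 31
35^165 ≡ 330
35^330 ≡ 1
The smallest such exponent is 330, so the order of 35 is 330.

330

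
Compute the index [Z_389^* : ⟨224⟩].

1

By Lagrange's theorem, ord_389(224) divides φ(389) = 389 − 1 = 388 = 2^2 · 97.
Divisors of 388: 1, 2, 4, 97, 194, 388.
Check 224^d mod 389 for each divisor in increasing order:
224^1 ≡ 224 (mod 389)
224^2 ≡ 384 (mod 389)
224^4 ≡ 25 (mod 389)
224^97 ≡ 115 (mod 389)
224^194 ≡ 388 (mod 389)
224^388 ≡ 1 (mod 389) ✓
The order of 224 is 388, so the subgroup it generates has 388 elements.
The index is φ(389) / ord(224) = 388 / 388 = 1.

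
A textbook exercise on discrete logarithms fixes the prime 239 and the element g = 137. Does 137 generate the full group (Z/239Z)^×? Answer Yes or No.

φ(239) = 239 − 1 = 238 = 2 · 7 · 17.
137 is a primitive root mod 239 iff 137^(φ(239)/q) ≢ 1 for every prime q | φ(239), i.e. q ∈ {2, 7, 17}.
137^119 ≡ 238 (mod 239)  [q = 2: ≢ 1 ✓]
137^34 ≡ 201 (mod 239)  [q = 7: ≢ 1 ✓]
137^14 ≡ 22 (mod 239)  [q = 17: ≢ 1 ✓]
None equal 1, so ord_239(137) = 238: 137 is a primitive root.

Yes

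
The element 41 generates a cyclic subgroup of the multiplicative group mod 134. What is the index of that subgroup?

ord(41) | φ(134) = φ(2)·φ(67) = 1·66 = 66 = 2 · 3 · 11.
Divisors of 66: 1, 2, 3, 6, 11, 22, 33, 66.
Test each divisor d:
41^1 ≡ 41 (mod 134)
41^2 ≡ 73 (mod 134)
41^3 ≡ 45 (mod 134)
41^6 ≡ 15 (mod 134)
41^11 ≡ 97 (mod 134)
41^22 ≡ 29 (mod 134)
41^33 ≡ 133 (mod 134)
41^66 ≡ 1 (mod 134) ✓
The order of 41 is 66, so the subgroup it generates has 66 elements.
[(Z/134Z)^× : ⟨41⟩] = 66/66 = 1.

1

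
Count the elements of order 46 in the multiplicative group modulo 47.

φ(47) = 47 − 1 = 46 = 2 · 23.
In a cyclic group of order 46, there are φ(d) elements of order d for each divisor d of 46, and zero for non-divisors.
46 = 2 · 23 divides 46, and φ(46) = 22.

22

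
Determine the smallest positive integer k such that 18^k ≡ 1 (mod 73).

By Lagrange's theorem, ord_73(18) divides φ(73) = 73 − 1 = 72 = 2^3 · 3^2.
Divisors of 72: 1, 2, 3, 4, 6, 8, 9, 12, 18, 24, 36, 72.
Check 18^d mod 73 for each divisor in increasing order:
18^1 ≡ 18 (mod 73)
18^2 ≡ 32 (mod 73)
18^3 ≡ 65 (mod 73)
18^4 ≡ 2 (mod 73)
18^6 ≡ 64 (mod 73)
18^8 ≡ 4 (mod 73)
18^9 ≡ 72 (mod 73)
18^12 ≡ 8 (mod 73)
18^18 ≡ 1 (mod 73) ✓
Therefore the multiplicative order of 18 modulo 73 is 18.

18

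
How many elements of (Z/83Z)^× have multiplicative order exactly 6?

φ(83) = 83 − 1 = 82 = 2 · 41.
(Z/83Z)^× is cyclic (|G| = 82); a cyclic group of order m has exactly φ(d) elements of each order d | m, and none otherwise.
Here 82 is not a multiple of 6, so there are no elements of order 6.

0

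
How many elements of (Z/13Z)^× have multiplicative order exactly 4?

φ(13) = 13 − 1 = 12 = 2^2 · 3.
Since (Z/13Z)^× is cyclic of order 12, the number of elements of order d is φ(d) when d | 12 and 0 otherwise.
4 = 2^2 divides 12, and φ(4) = 2.

2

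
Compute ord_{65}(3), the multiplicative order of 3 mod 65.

12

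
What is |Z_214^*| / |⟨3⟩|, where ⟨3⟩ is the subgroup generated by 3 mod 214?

By Lagrange's theorem, ord_214(3) divides φ(214) = φ(2)·φ(107) = 1·106 = 106 = 2 · 53.
Divisors of 106: 1, 2, 53, 106.
Compute 3^d (mod 214) for the divisors d until we hit 1:
3^1 ≡ 3 (mod 214)
3^2 ≡ 9 (mod 214)
3^53 ≡ 1 (mod 214) ✓
So ord_214(3) = 53, hence |⟨3⟩| = 53.
[(Z/214Z)^× : ⟨3⟩] = 106/53 = 2.

2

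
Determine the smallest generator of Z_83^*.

φ(83) = 83 − 1 = 82 = 2 · 41.
g is a primitive root iff g^(82/q) ≢ 1 (mod 83) for each prime q ∈ {2, 41}.
g = 2: 2^41 ≡ 82; 2^2 ≡ 4 — none is 1, so 2 is a primitive root.
Hence the least primitive root of 83 is 2.

2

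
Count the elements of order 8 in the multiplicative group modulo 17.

4

φ(17) = 17 − 1 = 16 = 2^4.
Since (Z/17Z)^× is cyclic of order 16, the number of elements of order d is φ(d) when d | 16 and 0 otherwise.
8 = 2^3 divides 16, and φ(8) = 4.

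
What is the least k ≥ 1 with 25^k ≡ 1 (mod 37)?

ord(25) | φ(37) = 37 − 1 = 36 = 2^2 · 3^2.
Divisors of 36: 1, 2, 3, 4, 6, 9, 12, 18, 36.
Test each divisor d:
25^1 ≡ 25
25^2 ≡ 33
25^3 ≡ 11
25^4 ≡ 16
25^6 ≡ 10
25^9 ≡ 36
25^12 ≡ 26
25^18 ≡ 1
So ord_37(25) = 18.

18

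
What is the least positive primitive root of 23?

φ(23) = 23 − 1 = 22 = 2 · 11.
Test candidates g = 2, 3, … against the prime factors q ∈ {2, 11} of φ(23): g is a generator iff g^(22/q) ≢ 1 for every such q.
g = 2: 2^11 ≡ 1 — hits 1, so not a primitive root.
g = 3: 3^11 ≡ 1 — hits 1, so not a primitive root.
g = 4: 4^11 ≡ 1 — hits 1, so not a primitive root.
g = 5: 5^11 ≡ 22; 5^2 ≡ 2 — none is 1, so 5 is a primitive root.
Hence the least primitive root of 23 is 5.

5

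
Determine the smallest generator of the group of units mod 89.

3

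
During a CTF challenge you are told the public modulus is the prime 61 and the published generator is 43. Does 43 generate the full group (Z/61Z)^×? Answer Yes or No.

φ(61) = 61 − 1 = 60 = 2^2 · 3 · 5.
43 is a primitive root mod 61 iff 43^(φ(61)/q) ≢ 1 for every prime q | φ(61), i.e. q ∈ {2, 3, 5}.
43^30 ≡ 60 (mod 61)  [q = 2: ≢ 1 ✓]
43^20 ≡ 47 (mod 61)  [q = 3: ≢ 1 ✓]
43^12 ≡ 58 (mod 61)  [q = 5: ≢ 1 ✓]
None equal 1, so ord_61(43) = 60: 43 is a primitive root.

Yes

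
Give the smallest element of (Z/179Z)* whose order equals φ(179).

φ(179) = 179 − 1 = 178 = 2 · 89.
g is a primitive root iff g^(178/q) ≢ 1 (mod 179) for each prime q ∈ {2, 89}.
g = 2: 2^89 ≡ 178; 2^2 ≡ 4 — none is 1, so 2 is a primitive root.
Hence the least primitive root of 179 is 2.

2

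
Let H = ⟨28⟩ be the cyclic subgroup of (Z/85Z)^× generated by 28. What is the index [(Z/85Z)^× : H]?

By Lagrange's theorem, ord_85(28) divides φ(85) = φ(5·17) = (5−1)·(17−1) = 4·16 = 64 = 2^6.
Divisors of 64: 1, 2, 4, 8, 16, 32, 64.
Compute 28^d (mod 85) for the divisors d until we hit 1:
28^1 ≡ 28 (mod 85)
28^2 ≡ 19 (mod 85)
28^4 ≡ 21 (mod 85)
28^8 ≡ 16 (mod 85)
28^16 ≡ 1 (mod 85) ✓
Thus |⟨28⟩| = ord(28) = 16.
The index is φ(85) / ord(28) = 64 / 16 = 4.

4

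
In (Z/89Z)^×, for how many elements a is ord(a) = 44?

20

φ(89) = 89 − 1 = 88 = 2^3 · 11.
In a cyclic group of order 88, there are φ(d) elements of order d for each divisor d of 88, and zero for non-divisors.
44 = 2^2 · 11 divides 88, and φ(44) = 20.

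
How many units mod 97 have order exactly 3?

φ(97) = 97 − 1 = 96 = 2^5 · 3.
(Z/97Z)^× is cyclic (|G| = 96); a cyclic group of order m has exactly φ(d) elements of each order d | m, and none otherwise.
3 | 96, and φ(3) = 3 − 1 = 2.

2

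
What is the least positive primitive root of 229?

φ(229) = 229 − 1 = 228 = 2^2 · 3 · 19.
g is a primitive root iff g^(228/q) ≢ 1 (mod 229) for each prime q ∈ {2, 3, 19}.
g = 2: 2^114 ≡ 228; 2^76 ≡ 1 — hits 1, so not a primitive root.
g = 3: 3^114 ≡ 1 — hits 1, so not a primitive root.
g = 4: 4^114 ≡ 1 — hits 1, so not a primitive root.
g = 5: 5^114 ≡ 1 — hits 1, so not a primitive root.
g = 6: 6^114 ≡ 228; 6^76 ≡ 134; 6^12 ≡ 165 — none is 1, so 6 is a primitive root.
So 6 is the smallest generator of (Z/229Z)^×.

6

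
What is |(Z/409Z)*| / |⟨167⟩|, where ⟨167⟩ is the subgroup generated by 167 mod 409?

The order of 167 must divide φ(409) = 409 − 1 = 408 = 2^3 · 3 · 17.
Divisors of 408: 1, 2, 3, 4, 6, 8, 12, 17, 24, 34, 51, 68, 102, 136, 204, 408.
Test each divisor d:
167^1 ≡ 167 (mod 409)
167^2 ≡ 77 (mod 409)
167^3 ≡ 180 (mod 409)
167^4 ≡ 203 (mod 409)
167^6 ≡ 89 (mod 409)
167^8 ≡ 309 (mod 409)
167^12 ≡ 150 (mod 409)
167^17 ≡ 53 (mod 409)
167^24 ≡ 5 (mod 409)
167^34 ≡ 355 (mod 409)
167^51 ≡ 1 (mod 409) ✓
Thus |⟨167⟩| = ord(167) = 51.
The index is φ(409) / ord(167) = 408 / 51 = 8.

8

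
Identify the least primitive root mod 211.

φ(211) = 211 − 1 = 210 = 2 · 3 · 5 · 7.
g is a primitive root iff g^(210/q) ≢ 1 (mod 211) for each prime q ∈ {2, 3, 5, 7}.
g = 2: 2^105 ≡ 210; 2^70 ≡ 196; 2^42 ≡ 107; 2^30 ≡ 171 — none is 1, so 2 is a primitive root.
Hence the least primitive root of 211 is 2.

2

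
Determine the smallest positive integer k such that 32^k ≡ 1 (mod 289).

136

The order of 32 must divide φ(289) = φ(17^2) = 17·(17−1) = 272 = 2^4 · 17.
Divisors of 272: 1, 2, 4, 8, 16, 17, 34, 68, 136, 272.
Test each divisor d:
32^1 ≡ 32 (mod 289)
32^2 ≡ 157 (mod 289)
32^4 ≡ 84 (mod 289)
32^8 ≡ 120 (mod 289)
32^16 ≡ 239 (mod 289)
32^17 ≡ 134 (mod 289)
32^34 ≡ 38 (mod 289)
32^68 ≡ 288 (mod 289)
32^136 ≡ 1 (mod 289) ✓
Hence ord(32) = 136.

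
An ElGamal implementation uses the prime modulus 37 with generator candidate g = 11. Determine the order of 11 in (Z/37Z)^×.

Since 11 ∈ (Z/37Z)^×, its order divides φ(37) = 37 − 1 = 36 = 2^2 · 3^2.
Divisors of 36: 1, 2, 3, 4, 6, 9, 12, 18, 36.
Compute 11^d (mod 37) for the divisors d until we hit 1:
11^1 ≡ 11 (mod 37)
11^2 ≡ 10 (mod 37)
11^3 ≡ 36 (mod 37)
11^4 ≡ 26 (mod 37)
11^6 ≡ 1 (mod 37) ✓
Hence ord(11) = 6.

6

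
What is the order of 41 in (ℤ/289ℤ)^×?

272

ord(41) | φ(289) = φ(17^2) = 17·(17−1) = 272 = 2^4 · 17.
Divisors of 272: 1, 2, 4, 8, 16, 17, 34, 68, 136, 272.
Compute 41^d (mod 289) for the divisors d until we hit 1:
41^1 ≡ 41
41^2 ≡ 236
41^4 ≡ 208
41^8 ≡ 203
41^16 ≡ 171
41^17 ≡ 75
41^34 ≡ 134
41^68 ≡ 38
41^136 ≡ 288
41^272 ≡ 1
Hence ord(41) = 272.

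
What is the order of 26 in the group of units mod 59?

29

By Lagrange's theorem, ord_59(26) divides φ(59) = 59 − 1 = 58 = 2 · 29.
Divisors of 58: 1, 2, 29, 58.
Evaluate successive powers at the divisors of 58:
26^1 ≡ 26 (mod 59)
26^2 ≡ 27 (mod 59)
26^29 ≡ 1 (mod 59) ✓
Hence ord(26) = 29.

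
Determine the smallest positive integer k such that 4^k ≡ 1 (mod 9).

3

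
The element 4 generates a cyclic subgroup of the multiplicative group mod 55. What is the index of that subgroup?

4

The order of 4 must divide φ(55) = φ(5·11) = (5−1)·(11−1) = 4·10 = 40 = 2^3 · 5.
Divisors of 40: 1, 2, 4, 5, 8, 10, 20, 40.
Evaluate successive powers at the divisors of 40:
4^1 ≡ 4 (mod 55)
4^2 ≡ 16 (mod 55)
4^4 ≡ 36 (mod 55)
4^5 ≡ 34 (mod 55)
4^8 ≡ 31 (mod 55)
4^10 ≡ 1 (mod 55) ✓
So ord_55(4) = 10, hence |⟨4⟩| = 10.
Index = |(Z/55Z)^×| / |⟨4⟩| = 40 / 10 = 4.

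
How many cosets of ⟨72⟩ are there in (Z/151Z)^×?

By Lagrange's theorem, ord_151(72) divides φ(151) = 151 − 1 = 150 = 2 · 3 · 5^2.
Divisors of 150: 1, 2, 3, 5, 6, 10, 15, 25, 30, 50, 75, 150.
Test each divisor d:
72^1 ≡ 72
72^2 ≡ 50
72^3 ≡ 127
72^5 ≡ 8
72^6 ≡ 123
72^10 ≡ 64
72^15 ≡ 59
72^25 ≡ 1
Thus |⟨72⟩| = ord(72) = 25.
Index = |(Z/151Z)^×| / |⟨72⟩| = 150 / 25 = 6.

6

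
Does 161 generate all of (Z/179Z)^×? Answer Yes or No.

No

φ(179) = 179 − 1 = 178 = 2 · 89.
161 is a primitive root mod 179 iff 161^(φ(179)/q) ≢ 1 for every prime q | φ(179), i.e. q ∈ {2, 89}.
161^89 ≡ 1 (mod 179)  [q = 2: ≡ 1 ✗]
161^2 ≡ 145 (mod 179)  [q = 89: ≢ 1 ✓]
161^89 ≡ 1 shows ord(161) | 89, strictly less than φ(179); not a primitive root.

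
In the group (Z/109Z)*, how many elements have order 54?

φ(109) = 109 − 1 = 108 = 2^2 · 3^3.
In a cyclic group of order 108, there are φ(d) elements of order d for each divisor d of 108, and zero for non-divisors.
54 = 2 · 3^3 divides 108, and φ(54) = 18.

18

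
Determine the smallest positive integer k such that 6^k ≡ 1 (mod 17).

16

ord(6) | φ(17) = 17 − 1 = 16 = 2^4.
Divisors of 16: 1, 2, 4, 8, 16.
Evaluate successive powers at the divisors of 16:
6^1 ≡ 6
6^2 ≡ 2
6^4 ≡ 4
6^8 ≡ 16
6^16 ≡ 1
The smallest such exponent is 16, so the order of 6 is 16.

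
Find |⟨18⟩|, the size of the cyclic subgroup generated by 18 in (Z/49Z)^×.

3

Since 18 ∈ (Z/49Z)^×, its order divides φ(49) = φ(7^2) = 7·(7−1) = 42 = 2 · 3 · 7.
Divisors of 42: 1, 2, 3, 6, 7, 14, 21, 42.
Check 18^d mod 49 for each divisor in increasing order:
18^1 ≡ 18
18^2 ≡ 30
18^3 ≡ 1
So ord_49(18) = 3.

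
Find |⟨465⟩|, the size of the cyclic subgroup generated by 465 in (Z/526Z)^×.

262

The order of 465 must divide φ(526) = φ(2)·φ(263) = 1·262 = 262 = 2 · 131.
Divisors of 262: 1, 2, 131, 262.
Check 465^d mod 526 for each divisor in increasing order:
465^1 ≡ 465 (mod 526)
465^2 ≡ 39 (mod 526)
465^131 ≡ 525 (mod 526)
465^262 ≡ 1 (mod 526) ✓
Therefore the multiplicative order of 465 modulo 526 is 262.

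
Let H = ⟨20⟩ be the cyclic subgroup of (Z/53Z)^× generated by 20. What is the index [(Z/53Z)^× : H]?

Since 20 ∈ (Z/53Z)^×, its order divides φ(53) = 53 − 1 = 52 = 2^2 · 13.
Divisors of 52: 1, 2, 4, 13, 26, 52.
Check 20^d mod 53 for each divisor in increasing order:
20^1 ≡ 20 (mod 53)
20^2 ≡ 29 (mod 53)
20^4 ≡ 46 (mod 53)
20^13 ≡ 30 (mod 53)
20^26 ≡ 52 (mod 53)
20^52 ≡ 1 (mod 53) ✓
The order of 20 is 52, so the subgroup it generates has 52 elements.
Index = |(Z/53Z)^×| / |⟨20⟩| = 52 / 52 = 1.

1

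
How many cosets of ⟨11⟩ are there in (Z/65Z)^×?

4

Since 11 ∈ (Z/65Z)^×, its order divides φ(65) = φ(5·13) = (5−1)·(13−1) = 4·12 = 48 = 2^4 · 3.
Divisors of 48: 1, 2, 3, 4, 6, 8, 12, 16, 24, 48.
Compute 11^d (mod 65) for the divisors d until we hit 1:
11^1 ≡ 11 (mod 65)
11^2 ≡ 56 (mod 65)
11^3 ≡ 31 (mod 65)
11^4 ≡ 16 (mod 65)
11^6 ≡ 51 (mod 65)
11^8 ≡ 61 (mod 65)
11^12 ≡ 1 (mod 65) ✓
So ord_65(11) = 12, hence |⟨11⟩| = 12.
The index is φ(65) / ord(11) = 48 / 12 = 4.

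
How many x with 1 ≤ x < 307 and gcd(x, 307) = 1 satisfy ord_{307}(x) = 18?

6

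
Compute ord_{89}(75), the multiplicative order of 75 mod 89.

88

By Lagrange's theorem, ord_89(75) divides φ(89) = 89 − 1 = 88 = 2^3 · 11.
Divisors of 88: 1, 2, 4, 8, 11, 22, 44, 88.
Check 75^d mod 89 for each divisor in increasing order:
75^1 ≡ 75 (mod 89)
75^2 ≡ 18 (mod 89)
75^4 ≡ 57 (mod 89)
75^8 ≡ 45 (mod 89)
75^11 ≡ 52 (mod 89)
75^22 ≡ 34 (mod 89)
75^44 ≡ 88 (mod 89)
75^88 ≡ 1 (mod 89) ✓
Therefore the multiplicative order of 75 modulo 89 is 88.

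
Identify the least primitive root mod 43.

φ(43) = 43 − 1 = 42 = 2 · 3 · 7.
g is a primitive root iff g^(42/q) ≢ 1 (mod 43) for each prime q ∈ {2, 3, 7}.
g = 2: 2^21 ≡ 42; 2^14 ≡ 1 — hits 1, so not a primitive root.
g = 3: 3^21 ≡ 42; 3^14 ≡ 36; 3^6 ≡ 41 — none is 1, so 3 is a primitive root.
Hence the least primitive root of 43 is 3.

3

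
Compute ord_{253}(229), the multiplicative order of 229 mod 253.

10

The order of 229 must divide φ(253) = φ(11·23) = (11−1)·(23−1) = 10·22 = 220 = 2^2 · 5 · 11.
Divisors of 220: 1, 2, 4, 5, 10, 11, 20, 22, 44, 55, 110, 220.
Check 229^d mod 253 for each divisor in increasing order:
229^1 ≡ 229 (mod 253)
229^2 ≡ 70 (mod 253)
229^4 ≡ 93 (mod 253)
229^5 ≡ 45 (mod 253)
229^10 ≡ 1 (mod 253) ✓
The smallest such exponent is 10, so the order of 229 is 10.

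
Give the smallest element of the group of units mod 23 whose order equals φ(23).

φ(23) = 23 − 1 = 22 = 2 · 11.
Test candidates g = 2, 3, … against the prime factors q ∈ {2, 11} of φ(23): g is a generator iff g^(22/q) ≢ 1 for every such q.
g = 2: 2^11 ≡ 1 — hits 1, so not a primitive root.
g = 3: 3^11 ≡ 1 — hits 1, so not a primitive root.
g = 4: 4^11 ≡ 1 — hits 1, so not a primitive root.
g = 5: 5^11 ≡ 22; 5^2 ≡ 2 — none is 1, so 5 is a primitive root.
So 5 is the smallest generator of (Z/23Z)^×.

5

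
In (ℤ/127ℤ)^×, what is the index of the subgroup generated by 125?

9

The order of 125 must divide φ(127) = 127 − 1 = 126 = 2 · 3^2 · 7.
Divisors of 126: 1, 2, 3, 6, 7, 9, 14, 18, 21, 42, 63, 126.
Check 125^d mod 127 for each divisor in increasing order:
125^1 ≡ 125
125^2 ≡ 4
125^3 ≡ 119
125^6 ≡ 64
125^7 ≡ 126
125^9 ≡ 123
125^14 ≡ 1
Thus |⟨125⟩| = ord(125) = 14.
[(Z/127Z)^× : ⟨125⟩] = 126/14 = 9.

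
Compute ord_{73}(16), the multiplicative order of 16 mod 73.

9

ord(16) | φ(73) = 73 − 1 = 72 = 2^3 · 3^2.
Divisors of 72: 1, 2, 3, 4, 6, 8, 9, 12, 18, 24, 36, 72.
Check 16^d mod 73 for each divisor in increasing order:
16^1 ≡ 16 (mod 73)
16^2 ≡ 37 (mod 73)
16^3 ≡ 8 (mod 73)
16^4 ≡ 55 (mod 73)
16^6 ≡ 64 (mod 73)
16^8 ≡ 32 (mod 73)
16^9 ≡ 1 (mod 73) ✓
Hence ord(16) = 9.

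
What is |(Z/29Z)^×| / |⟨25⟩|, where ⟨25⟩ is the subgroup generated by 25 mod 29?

4

The order of 25 must divide φ(29) = 29 − 1 = 28 = 2^2 · 7.
Divisors of 28: 1, 2, 4, 7, 14, 28.
Evaluate successive powers at the divisors of 28:
25^1 ≡ 25 (mod 29)
25^2 ≡ 16 (mod 29)
25^4 ≡ 24 (mod 29)
25^7 ≡ 1 (mod 29) ✓
The order of 25 is 7, so the subgroup it generates has 7 elements.
Index = |(Z/29Z)^×| / |⟨25⟩| = 28 / 7 = 4.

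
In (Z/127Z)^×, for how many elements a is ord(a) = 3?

φ(127) = 127 − 1 = 126 = 2 · 3^2 · 7.
(Z/127Z)^× is cyclic (|G| = 126); a cyclic group of order m has exactly φ(d) elements of each order d | m, and none otherwise.
3 | 126, and φ(3) = 3 − 1 = 2.

2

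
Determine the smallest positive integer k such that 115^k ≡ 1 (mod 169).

By Lagrange's theorem, ord_169(115) divides φ(169) = φ(13^2) = 13·(13−1) = 156 = 2^2 · 3 · 13.
Divisors of 156: 1, 2, 3, 4, 6, 12, 13, 26, 39, 52, 78, 156.
Evaluate successive powers at the divisors of 156:
115^1 ≡ 115
115^2 ≡ 43
115^3 ≡ 44
115^4 ≡ 159
115^6 ≡ 77
115^12 ≡ 14
115^13 ≡ 89
115^26 ≡ 147
115^39 ≡ 70
115^52 ≡ 146
115^78 ≡ 168
115^156 ≡ 1
The smallest such exponent is 156, so the order of 115 is 156.

156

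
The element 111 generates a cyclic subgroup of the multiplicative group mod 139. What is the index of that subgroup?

The order of 111 must divide φ(139) = 139 − 1 = 138 = 2 · 3 · 23.
Divisors of 138: 1, 2, 3, 6, 23, 46, 69, 138.
Test each divisor d:
111^1 ≡ 111
111^2 ≡ 89
111^3 ≡ 10
111^6 ≡ 100
111^23 ≡ 97
111^46 ≡ 96
111^69 ≡ 138
111^138 ≡ 1
The order of 111 is 138, so the subgroup it generates has 138 elements.
[(Z/139Z)^× : ⟨111⟩] = 138/138 = 1.

1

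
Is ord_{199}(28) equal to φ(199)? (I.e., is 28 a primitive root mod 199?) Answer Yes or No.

No

φ(199) = 199 − 1 = 198 = 2 · 3^2 · 11.
Test 28^(198/q) mod 199 for each prime factor q of 198:
28^99 ≡ 1 (mod 199)  [q = 2: ≡ 1 ✗]
28^66 ≡ 1 (mod 199)  [q = 3: ≡ 1 ✗]
28^18 ≡ 103 (mod 199)  [q = 11: ≢ 1 ✓]
Since 28^99 ≡ 1, the order of 28 divides 99 < 198, so 28 is not a primitive root.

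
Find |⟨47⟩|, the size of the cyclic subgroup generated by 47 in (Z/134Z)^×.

33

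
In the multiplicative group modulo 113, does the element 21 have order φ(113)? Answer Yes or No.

Yes

φ(113) = 113 − 1 = 112 = 2^4 · 7.
An element g generates (Z/113Z)^× iff g^(112/q) ≢ 1 (mod 113) for each prime q ∈ {2, 7}.
21^56 ≡ 112 (mod 113)  [q = 2: ≢ 1 ✓]
21^16 ≡ 28 (mod 113)  [q = 7: ≢ 1 ✓]
Every test exponent gives a nontrivial residue, hence 21 generates the full group.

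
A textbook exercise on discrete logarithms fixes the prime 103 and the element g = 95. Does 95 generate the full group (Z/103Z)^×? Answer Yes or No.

φ(103) = 103 − 1 = 102 = 2 · 3 · 17.
95 is a primitive root mod 103 iff 95^(φ(103)/q) ≢ 1 for every prime q | φ(103), i.e. q ∈ {2, 3, 17}.
95^51 ≡ 102 (mod 103)  [q = 2: ≢ 1 ✓]
95^34 ≡ 1 (mod 103)  [q = 3: ≡ 1 ✗]
95^6 ≡ 9 (mod 103)  [q = 17: ≢ 1 ✓]
95^34 ≡ 1 shows ord(95) | 34, strictly less than φ(103); not a primitive root.

No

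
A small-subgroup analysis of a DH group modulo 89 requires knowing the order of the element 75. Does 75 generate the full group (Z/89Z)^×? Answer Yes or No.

Yes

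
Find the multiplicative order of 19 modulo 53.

The order of 19 must divide φ(53) = 53 − 1 = 52 = 2^2 · 13.
Divisors of 52: 1, 2, 4, 13, 26, 52.
Check 19^d mod 53 for each divisor in increasing order:
19^1 ≡ 19 (mod 53)
19^2 ≡ 43 (mod 53)
19^4 ≡ 47 (mod 53)
19^13 ≡ 30 (mod 53)
19^26 ≡ 52 (mod 53)
19^52 ≡ 1 (mod 53) ✓
Therefore the multiplicative order of 19 modulo 53 is 52.

52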